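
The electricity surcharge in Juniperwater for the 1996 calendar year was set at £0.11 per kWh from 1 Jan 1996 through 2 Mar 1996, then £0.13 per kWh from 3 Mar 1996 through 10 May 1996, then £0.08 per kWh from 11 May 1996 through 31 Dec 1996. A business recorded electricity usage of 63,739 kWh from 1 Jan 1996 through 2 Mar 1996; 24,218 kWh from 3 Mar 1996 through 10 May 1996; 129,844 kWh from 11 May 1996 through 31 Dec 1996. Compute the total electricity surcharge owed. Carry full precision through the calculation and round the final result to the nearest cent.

1 Jan – 2 Mar 1996: 63,739 kWh at £0.11/kWh → £7011.29
3 Mar – 10 May 1996: 24,218 kWh at £0.13/kWh → £3148.34
11 May – 31 Dec 1996: 129,844 kWh at £0.08/kWh → £10387.52

£20547.15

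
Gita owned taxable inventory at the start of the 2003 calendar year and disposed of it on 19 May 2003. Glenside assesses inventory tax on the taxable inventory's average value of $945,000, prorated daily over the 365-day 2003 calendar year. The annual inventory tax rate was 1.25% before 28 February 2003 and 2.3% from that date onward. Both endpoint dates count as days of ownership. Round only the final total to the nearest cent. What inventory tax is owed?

$6,700.44

1 January – 27 February 2003: 58 days at 1.25% → $945,000 × 1.25% × 58/365 = $1,877.0548
28 February – 19 May 2003: 81 days at 2.3% → $945,000 × 2.3% × 81/365 = $4,823.3836
Total = $6,700.4384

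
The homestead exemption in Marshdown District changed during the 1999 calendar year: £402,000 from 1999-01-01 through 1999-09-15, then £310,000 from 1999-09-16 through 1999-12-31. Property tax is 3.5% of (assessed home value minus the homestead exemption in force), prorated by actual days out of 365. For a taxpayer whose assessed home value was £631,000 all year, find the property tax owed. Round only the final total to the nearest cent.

£8,958.95

1999-01-01 to 1999-09-15: 258 days, exemption £402,000 → (£631,000 − £402,000) × 3.5% × 258/365 = £5,665.3973
1999-09-16 to 1999-12-31: 107 days, exemption £310,000 → (£631,000 − £310,000) × 3.5% × 107/365 = £3,293.5479
Total = £8,958.9452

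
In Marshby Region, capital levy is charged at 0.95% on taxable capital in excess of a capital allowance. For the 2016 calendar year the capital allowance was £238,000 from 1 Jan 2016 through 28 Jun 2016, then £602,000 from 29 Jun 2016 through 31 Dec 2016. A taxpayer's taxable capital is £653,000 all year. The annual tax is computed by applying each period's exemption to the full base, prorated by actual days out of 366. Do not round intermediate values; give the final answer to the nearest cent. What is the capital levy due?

1 Jan – 28 Jun 2016: 180 days, exemption £238,000 → (£653,000 − £238,000) × 0.95% × 180/366 = £1,938.9344
29 Jun – 31 Dec 2016: 186 days, exemption £602,000 → (£653,000 − £602,000) × 0.95% × 186/366 = £246.2213
Total = £2,185.1557

£2,185.16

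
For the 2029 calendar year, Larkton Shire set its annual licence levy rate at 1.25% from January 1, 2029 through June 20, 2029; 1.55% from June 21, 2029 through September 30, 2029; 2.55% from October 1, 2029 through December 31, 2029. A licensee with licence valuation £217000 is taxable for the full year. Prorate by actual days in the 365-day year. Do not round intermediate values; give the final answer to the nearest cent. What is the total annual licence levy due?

January 1 – June 20, 2029: 171 days at 1.25% → £217000 × 1.25% × 171/365 = £1270.7877
June 21 – September 30, 2029: 102 days at 1.55% → £217000 × 1.55% × 102/365 = £939.9370
October 1 – December 31, 2029: 92 days at 2.55% → £217000 × 2.55% × 92/365 = £1394.7452
Total = £3605.4699

£3605.47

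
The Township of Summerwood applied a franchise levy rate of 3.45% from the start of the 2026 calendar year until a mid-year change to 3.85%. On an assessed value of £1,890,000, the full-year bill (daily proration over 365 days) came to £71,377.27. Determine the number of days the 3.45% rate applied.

67 days

Let d = days at the first rate; then 365 − d days at the second rate.
£1,890,000 × [3.45%·d + 3.85%·(365−d)] / 365 = £71,377.27
Solving gives d = 67, so the new rate took effect on 9 March 2026.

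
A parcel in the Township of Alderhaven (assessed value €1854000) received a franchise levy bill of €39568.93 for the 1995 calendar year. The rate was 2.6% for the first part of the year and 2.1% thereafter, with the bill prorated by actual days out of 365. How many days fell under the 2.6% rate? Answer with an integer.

25 days

Let d = days at the first rate; then 365 − d days at the second rate.
€1854000 × [2.6%·d + 2.1%·(365−d)] / 365 = €39568.93
Solving gives d = 25, so the new rate took effect on 26 January 1995.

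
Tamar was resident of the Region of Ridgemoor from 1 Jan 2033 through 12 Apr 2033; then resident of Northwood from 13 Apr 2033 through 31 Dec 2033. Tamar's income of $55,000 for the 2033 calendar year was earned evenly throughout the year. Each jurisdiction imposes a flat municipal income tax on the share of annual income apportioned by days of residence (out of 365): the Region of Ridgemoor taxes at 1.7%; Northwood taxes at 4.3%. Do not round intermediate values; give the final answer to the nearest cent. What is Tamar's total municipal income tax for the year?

$1,965.38

The Region of Ridgemoor, 1 Jan – 12 Apr 2033: 102 days → $55,000 × 1.7% × 102/365 = $261.2877
Northwood, 13 Apr – 31 Dec 2033: 263 days → $55,000 × 4.3% × 263/365 = $1,704.0959
Total = $1,965.3836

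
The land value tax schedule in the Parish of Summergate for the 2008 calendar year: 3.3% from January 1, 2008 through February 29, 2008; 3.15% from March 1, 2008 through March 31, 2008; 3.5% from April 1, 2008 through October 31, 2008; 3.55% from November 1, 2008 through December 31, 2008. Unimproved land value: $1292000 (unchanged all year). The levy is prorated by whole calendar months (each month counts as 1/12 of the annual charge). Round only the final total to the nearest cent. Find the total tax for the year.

$44520.17

January 1 – February 29, 2008: 2 months at 3.3% → $1292000 × 3.3% × 2/12 = $7106.0000
March 1 – March 31, 2008: 1 month at 3.15% → $1292000 × 3.15% × 1/12 = $3391.5000
April 1 – October 31, 2008: 7 months at 3.5% → $1292000 × 3.5% × 7/12 = $26378.3333
November 1 – December 31, 2008: 2 months at 3.55% → $1292000 × 3.55% × 2/12 = $7644.3333
Total = $44520.1667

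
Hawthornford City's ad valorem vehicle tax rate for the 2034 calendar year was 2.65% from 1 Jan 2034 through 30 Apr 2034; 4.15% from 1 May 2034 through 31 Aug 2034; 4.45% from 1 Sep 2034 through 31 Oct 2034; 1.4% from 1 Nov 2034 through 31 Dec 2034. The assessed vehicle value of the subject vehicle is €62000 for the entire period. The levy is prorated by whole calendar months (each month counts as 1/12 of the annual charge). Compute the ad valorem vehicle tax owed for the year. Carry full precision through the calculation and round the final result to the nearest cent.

1 Jan – 30 Apr 2034: 4 months at 2.65% → €62000 × 2.65% × 4/12 = €547.6667
1 May – 31 Aug 2034: 4 months at 4.15% → €62000 × 4.15% × 4/12 = €857.6667
1 Sep – 31 Oct 2034: 2 months at 4.45% → €62000 × 4.45% × 2/12 = €459.8333
1 Nov – 31 Dec 2034: 2 months at 1.4% → €62000 × 1.4% × 2/12 = €144.6667
Total = €2009.8333

€2009.83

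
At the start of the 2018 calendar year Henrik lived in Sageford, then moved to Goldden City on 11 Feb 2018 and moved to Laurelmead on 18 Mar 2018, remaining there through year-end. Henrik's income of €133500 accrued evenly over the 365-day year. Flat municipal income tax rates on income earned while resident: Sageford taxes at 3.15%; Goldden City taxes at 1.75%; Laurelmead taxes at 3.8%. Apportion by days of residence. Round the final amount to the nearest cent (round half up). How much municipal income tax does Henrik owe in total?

Sageford, 1 Jan – 10 Feb 2018: 41 days → €133500 × 3.15% × 41/365 = €472.3705
Goldden City, 11 Feb – 17 Mar 2018: 35 days → €133500 × 1.75% × 35/365 = €224.0240
Laurelmead, 18 Mar – 31 Dec 2018: 289 days → €133500 × 3.8% × 289/365 = €4016.7041
Total = €4713.0986

€4713.10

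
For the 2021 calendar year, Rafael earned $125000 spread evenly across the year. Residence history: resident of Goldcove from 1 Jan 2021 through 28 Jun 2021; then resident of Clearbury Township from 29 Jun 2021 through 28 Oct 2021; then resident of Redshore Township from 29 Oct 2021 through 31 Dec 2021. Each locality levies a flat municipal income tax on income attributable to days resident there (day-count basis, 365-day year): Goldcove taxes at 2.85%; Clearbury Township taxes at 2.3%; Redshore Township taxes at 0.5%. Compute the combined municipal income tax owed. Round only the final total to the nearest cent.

Goldcove, 1 Jan – 28 Jun 2021: 179 days → $125000 × 2.85% × 179/365 = $1747.0890
Clearbury Township, 29 Jun – 28 Oct 2021: 122 days → $125000 × 2.3% × 122/365 = $960.9589
Redshore Township, 29 Oct – 31 Dec 2021: 64 days → $125000 × 0.5% × 64/365 = $109.5890
Total = $2817.6370

$2817.64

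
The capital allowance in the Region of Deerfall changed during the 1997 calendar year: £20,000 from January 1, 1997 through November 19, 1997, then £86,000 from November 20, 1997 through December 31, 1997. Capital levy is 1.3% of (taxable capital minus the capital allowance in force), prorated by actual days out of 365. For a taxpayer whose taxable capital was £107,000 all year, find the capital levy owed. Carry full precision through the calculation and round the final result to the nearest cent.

January 1 – November 19, 1997: 323 days, exemption £20,000 → (£107,000 − £20,000) × 1.3% × 323/365 = £1,000.8575
November 20 – December 31, 1997: 42 days, exemption £86,000 → (£107,000 − £86,000) × 1.3% × 42/365 = £31.4137
Total = £1,032.2712

£1,032.27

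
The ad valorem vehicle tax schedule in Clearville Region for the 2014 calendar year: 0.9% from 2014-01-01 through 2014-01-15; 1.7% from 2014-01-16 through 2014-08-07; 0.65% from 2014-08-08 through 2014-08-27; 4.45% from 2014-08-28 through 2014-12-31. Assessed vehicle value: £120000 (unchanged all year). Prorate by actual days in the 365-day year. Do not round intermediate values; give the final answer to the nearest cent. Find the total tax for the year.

£3070.68

2014-01-01 to 2014-01-15: 15 days at 0.9% → £120000 × 0.9% × 15/365 = £44.3836
2014-01-16 to 2014-08-07: 204 days at 1.7% → £120000 × 1.7% × 204/365 = £1140.1644
2014-08-08 to 2014-08-27: 20 days at 0.65% → £120000 × 0.65% × 20/365 = £42.7397
2014-08-28 to 2014-12-31: 126 days at 4.45% → £120000 × 4.45% × 126/365 = £1843.3973
Total = £3070.6849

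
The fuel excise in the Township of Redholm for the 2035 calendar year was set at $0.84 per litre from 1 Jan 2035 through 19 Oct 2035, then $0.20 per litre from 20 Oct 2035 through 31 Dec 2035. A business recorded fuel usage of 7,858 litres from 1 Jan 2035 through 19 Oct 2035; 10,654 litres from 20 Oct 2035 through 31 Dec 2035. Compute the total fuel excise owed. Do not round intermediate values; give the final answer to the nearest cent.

1 Jan – 19 Oct 2035: 7,858 litres at $0.84/litre → $6600.72
20 Oct – 31 Dec 2035: 10,654 litres at $0.20/litre → $2130.80

$8731.52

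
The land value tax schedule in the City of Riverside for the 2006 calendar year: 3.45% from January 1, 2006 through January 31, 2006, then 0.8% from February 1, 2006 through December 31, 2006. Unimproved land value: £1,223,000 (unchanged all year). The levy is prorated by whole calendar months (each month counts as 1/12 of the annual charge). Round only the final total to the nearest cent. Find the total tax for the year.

£12,484.79

January 1 – January 31, 2006: 1 month at 3.45% → £1,223,000 × 3.45% × 1/12 = £3,516.1250
February 1 – December 31, 2006: 11 months at 0.8% → £1,223,000 × 0.8% × 11/12 = £8,968.6667
Total = £12,484.7917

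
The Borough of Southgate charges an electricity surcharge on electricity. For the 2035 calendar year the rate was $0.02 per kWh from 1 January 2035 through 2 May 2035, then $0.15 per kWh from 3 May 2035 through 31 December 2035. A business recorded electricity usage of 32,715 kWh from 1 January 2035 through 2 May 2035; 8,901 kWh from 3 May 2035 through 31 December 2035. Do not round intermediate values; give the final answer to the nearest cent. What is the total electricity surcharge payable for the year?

$1,989.45

1 January – 2 May 2035: 32,715 kWh at $0.02/kWh → $654.30
3 May – 31 December 2035: 8,901 kWh at $0.15/kWh → $1,335.15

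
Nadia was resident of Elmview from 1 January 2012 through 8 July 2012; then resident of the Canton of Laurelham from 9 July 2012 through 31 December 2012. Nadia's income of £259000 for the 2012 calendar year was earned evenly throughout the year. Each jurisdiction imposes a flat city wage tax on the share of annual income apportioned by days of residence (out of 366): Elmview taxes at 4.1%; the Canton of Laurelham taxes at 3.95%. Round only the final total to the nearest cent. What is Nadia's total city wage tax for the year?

£10432.18

Elmview, 1 January – 8 July 2012: 190 days → £259000 × 4.1% × 190/366 = £5512.5956
The Canton of Laurelham, 9 July – 31 December 2012: 176 days → £259000 × 3.95% × 176/366 = £4919.5847
Total = £10432.1803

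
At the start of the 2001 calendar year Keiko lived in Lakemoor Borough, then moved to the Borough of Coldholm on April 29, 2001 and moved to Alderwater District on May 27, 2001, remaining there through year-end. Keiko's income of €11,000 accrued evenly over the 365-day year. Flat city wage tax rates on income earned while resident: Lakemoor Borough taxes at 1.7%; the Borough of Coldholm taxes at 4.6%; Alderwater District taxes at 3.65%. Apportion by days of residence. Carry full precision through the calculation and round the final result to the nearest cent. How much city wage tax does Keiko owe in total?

€340.17

Lakemoor Borough, January 1 – April 28, 2001: 118 days → €11,000 × 1.7% × 118/365 = €60.4548
The Borough of Coldholm, April 29 – May 26, 2001: 28 days → €11,000 × 4.6% × 28/365 = €38.8164
Alderwater District, May 27 – December 31, 2001: 219 days → €11,000 × 3.65% × 219/365 = €240.9000
Total = €340.1712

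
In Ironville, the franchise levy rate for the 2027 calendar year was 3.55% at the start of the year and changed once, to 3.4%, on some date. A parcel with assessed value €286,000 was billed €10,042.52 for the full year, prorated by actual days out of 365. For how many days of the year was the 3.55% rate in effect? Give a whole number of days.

Let d = days at the first rate; then 365 − d days at the second rate.
€286,000 × [3.55%·d + 3.4%·(365−d)] / 365 = €10,042.52
Solving gives d = 271, so the new rate took effect on 29 Sep 2027.

271 days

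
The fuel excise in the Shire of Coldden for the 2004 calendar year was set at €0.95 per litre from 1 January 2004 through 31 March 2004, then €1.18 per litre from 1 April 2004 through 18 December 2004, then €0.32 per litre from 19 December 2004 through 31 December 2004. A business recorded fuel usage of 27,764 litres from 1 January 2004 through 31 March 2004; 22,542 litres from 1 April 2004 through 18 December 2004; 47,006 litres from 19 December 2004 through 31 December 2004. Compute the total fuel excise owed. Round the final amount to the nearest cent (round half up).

€68017.28

1 January – 31 March 2004: 27,764 litres at €0.95/litre → €26375.80
1 April – 18 December 2004: 22,542 litres at €1.18/litre → €26599.56
19 December – 31 December 2004: 47,006 litres at €0.32/litre → €15041.92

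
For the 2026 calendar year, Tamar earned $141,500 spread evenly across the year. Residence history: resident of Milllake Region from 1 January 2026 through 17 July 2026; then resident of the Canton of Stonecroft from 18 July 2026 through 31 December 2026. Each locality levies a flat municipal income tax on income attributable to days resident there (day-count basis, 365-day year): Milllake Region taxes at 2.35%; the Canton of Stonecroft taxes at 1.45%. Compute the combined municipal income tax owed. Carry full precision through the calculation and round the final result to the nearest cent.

$2,742.58

Milllake Region, 1 January – 17 July 2026: 198 days → $141,500 × 2.35% × 198/365 = $1,803.8342
The Canton of Stonecroft, 18 July – 31 December 2026: 167 days → $141,500 × 1.45% × 167/365 = $938.7459
Total = $2,742.5801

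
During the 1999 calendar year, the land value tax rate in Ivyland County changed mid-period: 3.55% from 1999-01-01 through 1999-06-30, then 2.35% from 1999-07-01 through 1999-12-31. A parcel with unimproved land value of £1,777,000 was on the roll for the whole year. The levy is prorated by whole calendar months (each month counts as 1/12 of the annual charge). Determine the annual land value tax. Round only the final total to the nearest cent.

1999-01-01 to 1999-06-30: 6 months at 3.55% → £1,777,000 × 3.55% × 6/12 = £31,541.7500
1999-07-01 to 1999-12-31: 6 months at 2.35% → £1,777,000 × 2.35% × 6/12 = £20,879.7500
Total = £52,421.5000

£52,421.50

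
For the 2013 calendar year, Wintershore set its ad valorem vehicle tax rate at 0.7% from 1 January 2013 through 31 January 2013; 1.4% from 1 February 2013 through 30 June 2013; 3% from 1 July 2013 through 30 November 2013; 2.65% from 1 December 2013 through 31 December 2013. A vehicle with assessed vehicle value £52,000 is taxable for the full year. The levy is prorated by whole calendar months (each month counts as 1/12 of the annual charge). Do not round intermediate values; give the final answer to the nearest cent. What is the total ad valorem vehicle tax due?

1 January – 31 January 2013: 1 month at 0.7% → £52,000 × 0.7% × 1/12 = £30.3333
1 February – 30 June 2013: 5 months at 1.4% → £52,000 × 1.4% × 5/12 = £303.3333
1 July – 30 November 2013: 5 months at 3% → £52,000 × 3% × 5/12 = £650.0000
1 December – 31 December 2013: 1 month at 2.65% → £52,000 × 2.65% × 1/12 = £114.8333
Total = £1,098.5000

£1,098.50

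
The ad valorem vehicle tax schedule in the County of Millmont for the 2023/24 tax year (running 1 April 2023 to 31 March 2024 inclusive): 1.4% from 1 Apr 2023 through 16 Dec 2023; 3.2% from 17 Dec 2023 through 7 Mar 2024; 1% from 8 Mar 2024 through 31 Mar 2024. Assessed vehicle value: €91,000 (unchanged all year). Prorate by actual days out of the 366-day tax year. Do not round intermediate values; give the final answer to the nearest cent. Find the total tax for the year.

1 Apr – 16 Dec 2023: 260 days at 1.4% → €91,000 × 1.4% × 260/366 = €905.0273
17 Dec 2023 – 7 Mar 2024: 82 days at 3.2% → €91,000 × 3.2% × 82/366 = €652.4153
8 Mar – 31 Mar 2024: 24 days at 1% → €91,000 × 1% × 24/366 = €59.6721
Total = €1,617.1148

€1,617.11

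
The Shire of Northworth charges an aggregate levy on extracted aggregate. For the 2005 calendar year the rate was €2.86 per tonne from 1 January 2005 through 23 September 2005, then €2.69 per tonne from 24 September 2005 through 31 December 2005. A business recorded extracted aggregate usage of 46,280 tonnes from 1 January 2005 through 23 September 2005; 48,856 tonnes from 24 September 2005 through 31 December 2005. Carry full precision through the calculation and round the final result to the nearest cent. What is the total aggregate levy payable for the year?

1 January – 23 September 2005: 46,280 tonnes at €2.86/tonne → €132,360.80
24 September – 31 December 2005: 48,856 tonnes at €2.69/tonne → €131,422.64

€263,783.44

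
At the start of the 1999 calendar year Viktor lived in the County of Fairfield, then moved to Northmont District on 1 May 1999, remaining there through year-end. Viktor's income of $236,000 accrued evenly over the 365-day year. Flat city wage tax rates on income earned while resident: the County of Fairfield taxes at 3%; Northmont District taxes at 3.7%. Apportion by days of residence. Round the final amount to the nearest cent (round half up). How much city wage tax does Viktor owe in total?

The County of Fairfield, 1 January – 30 April 1999: 120 days → $236,000 × 3% × 120/365 = $2,327.6712
Northmont District, 1 May – 31 December 1999: 245 days → $236,000 × 3.7% × 245/365 = $5,861.2055
Total = $8,188.8767

$8,188.88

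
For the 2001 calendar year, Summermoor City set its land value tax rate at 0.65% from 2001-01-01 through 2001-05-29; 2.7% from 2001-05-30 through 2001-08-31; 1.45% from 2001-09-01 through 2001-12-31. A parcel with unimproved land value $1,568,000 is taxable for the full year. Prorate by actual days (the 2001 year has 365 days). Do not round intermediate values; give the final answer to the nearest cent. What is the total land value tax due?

$22,662.97

2001-01-01 to 2001-05-29: 149 days at 0.65% → $1,568,000 × 0.65% × 149/365 = $4,160.5699
2001-05-30 to 2001-08-31: 94 days at 2.7% → $1,568,000 × 2.7% × 94/365 = $10,902.9699
2001-09-01 to 2001-12-31: 122 days at 1.45% → $1,568,000 × 1.45% × 122/365 = $7,599.4301
Total = $22,662.9699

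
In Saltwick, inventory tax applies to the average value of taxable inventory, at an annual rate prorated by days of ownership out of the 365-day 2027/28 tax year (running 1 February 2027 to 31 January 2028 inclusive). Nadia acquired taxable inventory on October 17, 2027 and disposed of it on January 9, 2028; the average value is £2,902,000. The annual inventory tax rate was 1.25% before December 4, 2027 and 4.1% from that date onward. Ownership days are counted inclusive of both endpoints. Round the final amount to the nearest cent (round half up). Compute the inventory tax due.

£16,831.60

October 17 – December 3, 2027: 48 days at 1.25% → £2,902,000 × 1.25% × 48/365 = £4,770.4110
December 4, 2027 – January 9, 2028: 37 days at 4.1% → £2,902,000 × 4.1% × 37/365 = £12,061.1890
Total = £16,831.6000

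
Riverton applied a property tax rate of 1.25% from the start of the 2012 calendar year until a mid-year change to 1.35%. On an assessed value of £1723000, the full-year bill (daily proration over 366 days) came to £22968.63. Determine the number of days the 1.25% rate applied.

Let d = days at the first rate; then 366 − d days at the second rate.
£1723000 × [1.25%·d + 1.35%·(366−d)] / 366 = £22968.63
Solving gives d = 62, so the new rate took effect on March 3, 2012.

62 days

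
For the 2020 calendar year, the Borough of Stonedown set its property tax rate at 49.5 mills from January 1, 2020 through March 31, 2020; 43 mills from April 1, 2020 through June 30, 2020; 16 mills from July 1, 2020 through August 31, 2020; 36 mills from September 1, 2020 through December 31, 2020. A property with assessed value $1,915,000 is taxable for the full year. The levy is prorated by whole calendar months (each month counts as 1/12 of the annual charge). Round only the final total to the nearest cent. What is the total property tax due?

$72,371.04

January 1 – March 31, 2020: 3 months at 49.5 mills → $1,915,000 × 4.95% × 3/12 = $23,698.1250
April 1 – June 30, 2020: 3 months at 43 mills → $1,915,000 × 4.3% × 3/12 = $20,586.2500
July 1 – August 31, 2020: 2 months at 16 mills → $1,915,000 × 1.6% × 2/12 = $5,106.6667
September 1 – December 31, 2020: 4 months at 36 mills → $1,915,000 × 3.6% × 4/12 = $22,980.0000
Total = $72,371.0417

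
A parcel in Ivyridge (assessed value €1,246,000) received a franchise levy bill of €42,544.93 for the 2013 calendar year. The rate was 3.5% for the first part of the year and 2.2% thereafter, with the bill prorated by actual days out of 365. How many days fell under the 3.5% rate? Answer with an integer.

341 days

Let d = days at the first rate; then 365 − d days at the second rate.
€1,246,000 × [3.5%·d + 2.2%·(365−d)] / 365 = €42,544.93
Solving gives d = 341, so the new rate took effect on 8 Dec 2013.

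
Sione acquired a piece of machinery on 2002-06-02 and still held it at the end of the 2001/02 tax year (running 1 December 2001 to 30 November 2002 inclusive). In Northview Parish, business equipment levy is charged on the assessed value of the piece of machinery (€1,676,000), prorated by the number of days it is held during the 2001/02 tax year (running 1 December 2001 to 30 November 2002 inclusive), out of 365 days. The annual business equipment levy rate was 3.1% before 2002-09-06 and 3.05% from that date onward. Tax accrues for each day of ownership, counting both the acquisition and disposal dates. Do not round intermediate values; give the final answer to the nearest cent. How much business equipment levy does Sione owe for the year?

€25,709.38

2002-06-02 to 2002-09-05: 96 days at 3.1% → €1,676,000 × 3.1% × 96/365 = €13,665.1397
2002-09-06 to 2002-11-30: 86 days at 3.05% → €1,676,000 × 3.05% × 86/365 = €12,044.2411
Total = €25,709.3808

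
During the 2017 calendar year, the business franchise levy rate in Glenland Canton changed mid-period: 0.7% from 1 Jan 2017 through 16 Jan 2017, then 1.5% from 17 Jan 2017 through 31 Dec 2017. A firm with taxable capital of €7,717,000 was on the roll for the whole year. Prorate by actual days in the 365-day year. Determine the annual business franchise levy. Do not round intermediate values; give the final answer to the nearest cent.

€113,048.76

1 Jan – 16 Jan 2017: 16 days at 0.7% → €7,717,000 × 0.7% × 16/365 = €2,367.9562
17 Jan – 31 Dec 2017: 349 days at 1.5% → €7,717,000 × 1.5% × 349/365 = €110,680.8082
Total = €113,048.7644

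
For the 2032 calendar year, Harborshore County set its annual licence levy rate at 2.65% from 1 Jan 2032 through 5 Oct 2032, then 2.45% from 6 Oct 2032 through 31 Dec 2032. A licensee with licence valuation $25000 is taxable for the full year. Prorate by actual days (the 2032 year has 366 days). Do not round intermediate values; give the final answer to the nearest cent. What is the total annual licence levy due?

1 Jan – 5 Oct 2032: 279 days at 2.65% → $25000 × 2.65% × 279/366 = $505.0205
6 Oct – 31 Dec 2032: 87 days at 2.45% → $25000 × 2.45% × 87/366 = $145.5943
Total = $650.6148

$650.61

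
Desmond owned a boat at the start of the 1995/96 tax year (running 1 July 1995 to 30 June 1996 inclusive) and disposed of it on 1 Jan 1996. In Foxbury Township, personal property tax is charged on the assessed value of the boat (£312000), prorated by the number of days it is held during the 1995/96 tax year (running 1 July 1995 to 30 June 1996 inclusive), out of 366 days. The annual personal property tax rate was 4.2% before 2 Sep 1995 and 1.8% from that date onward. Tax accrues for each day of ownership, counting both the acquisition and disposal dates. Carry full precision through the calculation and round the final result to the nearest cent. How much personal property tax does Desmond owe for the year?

1 Jul – 1 Sep 1995: 63 days at 4.2% → £312000 × 4.2% × 63/366 = £2255.6066
2 Sep 1995 – 1 Jan 1996: 122 days at 1.8% → £312000 × 1.8% × 122/366 = £1872.0000
Total = £4127.6066

£4127.61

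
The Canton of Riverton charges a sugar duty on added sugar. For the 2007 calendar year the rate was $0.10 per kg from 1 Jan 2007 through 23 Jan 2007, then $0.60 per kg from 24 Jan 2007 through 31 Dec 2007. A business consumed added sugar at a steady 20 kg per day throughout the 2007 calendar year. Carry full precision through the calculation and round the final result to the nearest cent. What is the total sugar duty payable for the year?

$4,150.00

1 Jan – 23 Jan 2007: 23 days × 20 kg/day = 460 kg at $0.10/kg → $46.00
24 Jan – 31 Dec 2007: 342 days × 20 kg/day = 6,840 kg at $0.60/kg → $4,104.00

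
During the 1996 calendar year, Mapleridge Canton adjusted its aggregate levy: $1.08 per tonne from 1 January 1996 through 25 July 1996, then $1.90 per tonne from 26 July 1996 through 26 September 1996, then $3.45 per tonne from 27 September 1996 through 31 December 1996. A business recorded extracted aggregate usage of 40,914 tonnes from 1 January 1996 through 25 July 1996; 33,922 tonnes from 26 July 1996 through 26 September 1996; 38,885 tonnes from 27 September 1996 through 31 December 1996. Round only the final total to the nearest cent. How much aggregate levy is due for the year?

$242,792.17

1 January – 25 July 1996: 40,914 tonnes at $1.08/tonne → $44,187.12
26 July – 26 September 1996: 33,922 tonnes at $1.90/tonne → $64,451.80
27 September – 31 December 1996: 38,885 tonnes at $3.45/tonne → $134,153.25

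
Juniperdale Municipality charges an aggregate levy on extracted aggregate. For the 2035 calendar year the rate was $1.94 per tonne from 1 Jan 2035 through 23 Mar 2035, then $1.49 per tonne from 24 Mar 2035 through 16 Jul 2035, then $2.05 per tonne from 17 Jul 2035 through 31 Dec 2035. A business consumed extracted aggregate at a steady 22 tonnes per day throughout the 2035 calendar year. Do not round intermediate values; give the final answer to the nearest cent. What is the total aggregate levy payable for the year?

$14,846.26

1 Jan – 23 Mar 2035: 82 days × 22 tonnes/day = 1,804 tonnes at $1.94/tonne → $3,499.76
24 Mar – 16 Jul 2035: 115 days × 22 tonnes/day = 2,530 tonnes at $1.49/tonne → $3,769.70
17 Jul – 31 Dec 2035: 168 days × 22 tonnes/day = 3,696 tonnes at $2.05/tonne → $7,576.80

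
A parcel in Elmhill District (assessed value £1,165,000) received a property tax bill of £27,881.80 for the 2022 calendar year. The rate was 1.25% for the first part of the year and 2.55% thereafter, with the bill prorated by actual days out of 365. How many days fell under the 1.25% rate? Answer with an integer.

44 days

Let d = days at the first rate; then 365 − d days at the second rate.
£1,165,000 × [1.25%·d + 2.55%·(365−d)] / 365 = £27,881.80
Solving gives d = 44, so the new rate took effect on 14 Feb 2022.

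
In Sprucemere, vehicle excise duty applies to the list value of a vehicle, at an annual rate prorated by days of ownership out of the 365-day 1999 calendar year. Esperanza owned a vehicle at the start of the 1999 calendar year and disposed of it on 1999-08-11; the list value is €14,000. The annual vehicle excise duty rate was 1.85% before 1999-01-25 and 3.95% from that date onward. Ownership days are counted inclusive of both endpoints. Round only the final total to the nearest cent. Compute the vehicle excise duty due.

€318.53

1999-01-01 to 1999-01-24: 24 days at 1.85% → €14,000 × 1.85% × 24/365 = €17.0301
1999-01-25 to 1999-08-11: 199 days at 3.95% → €14,000 × 3.95% × 199/365 = €301.4986
Total = €318.5288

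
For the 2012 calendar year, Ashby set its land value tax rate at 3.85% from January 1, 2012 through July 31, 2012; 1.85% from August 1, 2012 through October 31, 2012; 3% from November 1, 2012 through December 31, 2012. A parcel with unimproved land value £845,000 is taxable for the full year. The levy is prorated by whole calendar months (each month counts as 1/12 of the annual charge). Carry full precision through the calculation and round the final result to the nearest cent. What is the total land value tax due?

£27,110.42

January 1 – July 31, 2012: 7 months at 3.85% → £845,000 × 3.85% × 7/12 = £18,977.2917
August 1 – October 31, 2012: 3 months at 1.85% → £845,000 × 1.85% × 3/12 = £3,908.1250
November 1 – December 31, 2012: 2 months at 3% → £845,000 × 3% × 2/12 = £4,225.0000
Total = £27,110.4167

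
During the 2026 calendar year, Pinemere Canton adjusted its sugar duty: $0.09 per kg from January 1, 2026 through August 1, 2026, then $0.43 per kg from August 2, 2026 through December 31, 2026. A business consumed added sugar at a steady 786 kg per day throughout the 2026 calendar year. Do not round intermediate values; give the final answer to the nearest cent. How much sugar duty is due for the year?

January 1 – August 1, 2026: 213 days × 786 kg/day = 167,418 kg at $0.09/kg → $15,067.62
August 2 – December 31, 2026: 152 days × 786 kg/day = 119,472 kg at $0.43/kg → $51,372.96

$66,440.58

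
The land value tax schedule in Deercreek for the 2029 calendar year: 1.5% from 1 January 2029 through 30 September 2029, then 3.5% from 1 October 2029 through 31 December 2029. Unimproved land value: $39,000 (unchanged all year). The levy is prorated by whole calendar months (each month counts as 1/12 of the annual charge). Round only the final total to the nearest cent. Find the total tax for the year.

1 January – 30 September 2029: 9 months at 1.5% → $39,000 × 1.5% × 9/12 = $438.7500
1 October – 31 December 2029: 3 months at 3.5% → $39,000 × 3.5% × 3/12 = $341.2500
Total = $780.0000

$780.00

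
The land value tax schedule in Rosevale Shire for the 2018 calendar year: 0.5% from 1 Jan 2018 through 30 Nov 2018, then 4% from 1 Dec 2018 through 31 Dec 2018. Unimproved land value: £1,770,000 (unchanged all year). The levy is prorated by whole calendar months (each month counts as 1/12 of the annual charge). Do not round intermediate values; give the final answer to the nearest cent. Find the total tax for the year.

£14,012.50

1 Jan – 30 Nov 2018: 11 months at 0.5% → £1,770,000 × 0.5% × 11/12 = £8,112.5000
1 Dec – 31 Dec 2018: 1 month at 4% → £1,770,000 × 4% × 1/12 = £5,900.0000
Total = £14,012.5000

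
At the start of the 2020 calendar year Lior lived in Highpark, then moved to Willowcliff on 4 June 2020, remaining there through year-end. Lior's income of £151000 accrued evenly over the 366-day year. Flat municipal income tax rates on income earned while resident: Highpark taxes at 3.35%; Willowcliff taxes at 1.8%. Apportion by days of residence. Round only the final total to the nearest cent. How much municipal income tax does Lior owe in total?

£3709.20

Highpark, 1 January – 3 June 2020: 155 days → £151000 × 3.35% × 155/366 = £2142.2609
Willowcliff, 4 June – 31 December 2020: 211 days → £151000 × 1.8% × 211/366 = £1566.9344
Total = £3709.1954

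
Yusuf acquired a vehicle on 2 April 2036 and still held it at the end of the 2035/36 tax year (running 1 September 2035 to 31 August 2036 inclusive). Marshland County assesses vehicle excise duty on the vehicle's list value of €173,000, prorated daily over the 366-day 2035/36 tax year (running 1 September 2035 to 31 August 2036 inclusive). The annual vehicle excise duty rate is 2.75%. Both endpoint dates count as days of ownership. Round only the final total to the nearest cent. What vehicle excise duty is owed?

€1,975.79

Days held (2 April – 31 August 2036): 152 out of 366
Tax = €173,000 × 2.75% × 152/366 = €1,975.7923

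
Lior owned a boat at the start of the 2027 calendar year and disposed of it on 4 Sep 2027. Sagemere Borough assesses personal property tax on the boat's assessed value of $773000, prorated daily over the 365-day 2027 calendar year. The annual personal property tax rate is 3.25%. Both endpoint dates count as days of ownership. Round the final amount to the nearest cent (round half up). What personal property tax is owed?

Days held (1 Jan – 4 Sep 2027): 247 out of 365
Tax = $773000 × 3.25% × 247/365 = $17000.7055

$17000.71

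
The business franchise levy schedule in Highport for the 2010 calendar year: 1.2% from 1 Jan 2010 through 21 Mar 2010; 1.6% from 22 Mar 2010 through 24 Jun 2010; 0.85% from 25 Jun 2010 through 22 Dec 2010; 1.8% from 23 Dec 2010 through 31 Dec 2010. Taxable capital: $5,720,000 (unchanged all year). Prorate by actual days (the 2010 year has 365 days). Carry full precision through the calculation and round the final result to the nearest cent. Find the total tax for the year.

1 Jan – 21 Mar 2010: 80 days at 1.2% → $5,720,000 × 1.2% × 80/365 = $15,044.3836
22 Mar – 24 Jun 2010: 95 days at 1.6% → $5,720,000 × 1.6% × 95/365 = $23,820.2740
25 Jun – 22 Dec 2010: 181 days at 0.85% → $5,720,000 × 0.85% × 181/365 = $24,110.1918
23 Dec – 31 Dec 2010: 9 days at 1.8% → $5,720,000 × 1.8% × 9/365 = $2,538.7397
Total = $65,513.5890

$65,513.59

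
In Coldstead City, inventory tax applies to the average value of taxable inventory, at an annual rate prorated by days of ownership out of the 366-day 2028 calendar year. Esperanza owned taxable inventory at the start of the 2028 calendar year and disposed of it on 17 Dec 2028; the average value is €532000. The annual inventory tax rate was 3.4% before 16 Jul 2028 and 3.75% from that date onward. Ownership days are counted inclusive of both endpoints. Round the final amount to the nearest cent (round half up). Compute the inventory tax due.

1 Jan – 15 Jul 2028: 197 days at 3.4% → €532000 × 3.4% × 197/366 = €9735.8907
16 Jul – 17 Dec 2028: 155 days at 3.75% → €532000 × 3.75% × 155/366 = €8448.7705
Total = €18184.6612

€18184.66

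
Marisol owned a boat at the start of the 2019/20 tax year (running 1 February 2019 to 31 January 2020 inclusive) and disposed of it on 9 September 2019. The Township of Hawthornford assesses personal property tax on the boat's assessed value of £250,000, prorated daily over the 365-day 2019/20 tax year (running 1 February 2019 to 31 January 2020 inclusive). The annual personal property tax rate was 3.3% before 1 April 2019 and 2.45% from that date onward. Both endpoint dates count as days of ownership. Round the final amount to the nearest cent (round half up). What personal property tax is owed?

1 February – 31 March 2019: 59 days at 3.3% → £250,000 × 3.3% × 59/365 = £1,333.5616
1 April – 9 September 2019: 162 days at 2.45% → £250,000 × 2.45% × 162/365 = £2,718.4932
Total = £4,052.0548

£4,052.05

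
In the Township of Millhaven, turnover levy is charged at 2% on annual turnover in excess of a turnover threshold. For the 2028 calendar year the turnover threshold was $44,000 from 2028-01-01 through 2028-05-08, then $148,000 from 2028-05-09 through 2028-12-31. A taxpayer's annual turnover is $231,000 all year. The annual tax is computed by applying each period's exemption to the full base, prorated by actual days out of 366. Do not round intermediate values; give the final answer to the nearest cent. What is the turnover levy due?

$2,393.11

2028-01-01 to 2028-05-08: 129 days, exemption $44,000 → ($231,000 − $44,000) × 2% × 129/366 = $1,318.1967
2028-05-09 to 2028-12-31: 237 days, exemption $148,000 → ($231,000 − $148,000) × 2% × 237/366 = $1,074.9180
Total = $2,393.1148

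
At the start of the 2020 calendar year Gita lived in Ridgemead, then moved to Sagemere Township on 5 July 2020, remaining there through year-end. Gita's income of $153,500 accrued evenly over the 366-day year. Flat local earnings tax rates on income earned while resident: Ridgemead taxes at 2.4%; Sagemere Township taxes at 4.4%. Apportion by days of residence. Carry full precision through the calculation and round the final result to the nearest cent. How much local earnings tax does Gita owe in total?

$5,193.84

Ridgemead, 1 January – 4 July 2020: 186 days → $153,500 × 2.4% × 186/366 = $1,872.1967
Sagemere Township, 5 July – 31 December 2020: 180 days → $153,500 × 4.4% × 180/366 = $3,321.6393
Total = $5,193.8361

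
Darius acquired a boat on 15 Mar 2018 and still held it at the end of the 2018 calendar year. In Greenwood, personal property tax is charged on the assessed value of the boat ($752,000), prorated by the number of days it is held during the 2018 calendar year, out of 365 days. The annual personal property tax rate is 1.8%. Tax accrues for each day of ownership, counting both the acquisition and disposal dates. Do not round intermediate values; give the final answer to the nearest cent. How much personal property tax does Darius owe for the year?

$10,828.80

Days held (15 Mar – 31 Dec 2018): 292 out of 365
Tax = $752,000 × 1.8% × 292/365 = $10,828.8000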